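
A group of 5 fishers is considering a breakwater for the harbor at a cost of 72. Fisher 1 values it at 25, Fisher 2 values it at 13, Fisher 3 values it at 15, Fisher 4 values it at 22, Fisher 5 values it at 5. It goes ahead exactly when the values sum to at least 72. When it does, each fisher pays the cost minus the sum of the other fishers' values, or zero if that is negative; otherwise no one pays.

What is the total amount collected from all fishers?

Total value 80 ≥ cost 72, so it is built.
Fisher 1: others sum to 55; max(0, 72 - 55) = 17.
Fisher 2: others sum to 67; max(0, 72 - 67) = 5.
Fisher 3: others sum to 65; max(0, 72 - 65) = 7.
Fisher 4: others sum to 58; max(0, 72 - 58) = 14.
Fisher 5: others sum to 75; max(0, 72 - 75) = 0.
Total collected = 17 + 5 + 7 + 14 + 0 = 43.

43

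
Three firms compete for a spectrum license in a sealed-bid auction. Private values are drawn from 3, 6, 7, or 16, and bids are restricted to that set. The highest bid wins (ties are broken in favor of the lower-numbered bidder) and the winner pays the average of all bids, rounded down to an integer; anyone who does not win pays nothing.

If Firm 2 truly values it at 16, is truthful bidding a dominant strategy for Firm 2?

No

Consider the case where Firm 1 bids 3 and Firm 3 bids 3.
Truthful bid 16: wins, pays 7, utility 16 - 7 = 9.
Bid 6 instead: wins, pays 4, utility 16 - 4 = 12.
Since 12 > 9, bidding 6 is strictly better here, so truthful bidding is not dominant.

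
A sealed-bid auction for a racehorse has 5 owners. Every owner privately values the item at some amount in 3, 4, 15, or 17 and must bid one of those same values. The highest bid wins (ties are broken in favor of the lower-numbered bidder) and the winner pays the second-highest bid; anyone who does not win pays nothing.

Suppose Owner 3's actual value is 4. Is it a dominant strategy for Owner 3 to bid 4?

Check each profile of the others' bids and compare truth against every alternative bid.
Others bid (3, 3, 3, 3): truth gives 1, best alternative gives 1.
Others bid (3, 3, 3, 4): truth gives 0, best alternative gives 0.
Others bid (3, 3, 3, 15): truth gives 0, best alternative gives 0.
Others bid (3, 3, 3, 17): truth gives 0, best alternative gives 0.
Others bid (3, 3, 4, 3): truth gives 0, best alternative gives 0.
Others bid (3, 3, 4, 4): truth gives 0, best alternative gives 0.
(Remaining 250 profiles checked similarly; truth is weakly best in each.)
In every case the truthful bid is at least as good as any alternative, so it is a dominant strategy.

Yes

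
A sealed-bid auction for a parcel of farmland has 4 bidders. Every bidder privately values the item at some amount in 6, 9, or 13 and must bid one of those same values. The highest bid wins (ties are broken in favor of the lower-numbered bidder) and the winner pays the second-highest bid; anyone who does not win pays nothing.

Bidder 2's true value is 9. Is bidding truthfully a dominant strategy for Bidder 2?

Check each profile of the others' bids and compare truth against every alternative bid.
Others bid (6, 6, 6): truth gives 3, best alternative gives 3.
Others bid (6, 6, 9): truth gives 0, best alternative gives 0.
Others bid (6, 6, 13): truth gives 0, best alternative gives 0.
Others bid (6, 9, 6): truth gives 0, best alternative gives 0.
Others bid (6, 9, 9): truth gives 0, best alternative gives 0.
Others bid (6, 9, 13): truth gives 0, best alternative gives 0.
(Remaining 21 profiles checked similarly; truth is weakly best in each.)
In every case the truthful bid is at least as good as any alternative, so it is a dominant strategy.

Yes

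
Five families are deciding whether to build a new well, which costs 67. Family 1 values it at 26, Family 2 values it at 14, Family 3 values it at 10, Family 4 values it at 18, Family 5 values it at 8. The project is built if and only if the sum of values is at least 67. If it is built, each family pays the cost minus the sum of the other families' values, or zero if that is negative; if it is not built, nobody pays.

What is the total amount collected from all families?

32

Total value 76 ≥ cost 67, so it is built.
Family 1: others sum to 50; max(0, 67 - 50) = 17.
Family 2: others sum to 62; max(0, 67 - 62) = 5.
Family 3: others sum to 66; max(0, 67 - 66) = 1.
Family 4: others sum to 58; max(0, 67 - 58) = 9.
Family 5: others sum to 68; max(0, 67 - 68) = 0.
Total collected = 17 + 5 + 1 + 9 + 0 = 32.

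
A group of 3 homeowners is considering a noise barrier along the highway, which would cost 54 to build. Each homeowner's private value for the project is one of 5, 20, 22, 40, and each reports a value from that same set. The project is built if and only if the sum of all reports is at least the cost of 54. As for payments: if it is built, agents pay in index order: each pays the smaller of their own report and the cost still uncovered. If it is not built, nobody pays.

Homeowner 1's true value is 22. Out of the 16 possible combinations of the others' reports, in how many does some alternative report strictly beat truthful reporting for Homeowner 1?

Others report (5, 40): truth gives 0; report 20 gives 2 > 0. Violating.
Others report (20, 20): truth gives 0; report 20 gives 2 > 0. Violating.
Others report (20, 22): truth gives 0; report 20 gives 2 > 0. Violating.
Others report (20, 40): truth gives 0; report 5 gives 17 > 0. Violating.
Others report (5, 5): truth gives 0; no alternative beats it.
Others report (5, 20): truth gives 0; no alternative beats it.
(Checking all 16 profiles: 11 have a profitable deviation, 5 do not.)

11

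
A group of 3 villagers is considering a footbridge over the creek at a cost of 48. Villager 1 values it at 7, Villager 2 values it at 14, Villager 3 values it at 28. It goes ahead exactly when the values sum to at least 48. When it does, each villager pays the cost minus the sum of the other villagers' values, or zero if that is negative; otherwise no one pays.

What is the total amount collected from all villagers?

Total value 49 ≥ cost 48, so it is built.
Villager 1: others sum to 42; max(0, 48 - 42) = 6.
Villager 2: others sum to 35; max(0, 48 - 35) = 13.
Villager 3: others sum to 21; max(0, 48 - 21) = 27.
Total collected = 6 + 13 + 27 = 46.

46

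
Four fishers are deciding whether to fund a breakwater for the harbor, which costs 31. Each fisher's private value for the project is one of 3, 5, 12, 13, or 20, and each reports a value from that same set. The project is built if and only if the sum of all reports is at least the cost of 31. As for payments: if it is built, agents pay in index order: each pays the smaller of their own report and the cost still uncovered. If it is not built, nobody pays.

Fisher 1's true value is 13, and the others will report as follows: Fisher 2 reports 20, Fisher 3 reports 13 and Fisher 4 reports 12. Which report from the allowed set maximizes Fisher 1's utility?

Report 3: project built, pays 3, utility 13 - 3 = 10.
Report 5: project built, pays 5, utility 13 - 5 = 8.
Report 12: project built, pays 12, utility 13 - 12 = 1.
Report 13: project built, pays 13, utility 13 - 13 = 0.
Report 20: project built, pays 20, utility 13 - 20 = -7.
The best choice is 3 with utility 10.

3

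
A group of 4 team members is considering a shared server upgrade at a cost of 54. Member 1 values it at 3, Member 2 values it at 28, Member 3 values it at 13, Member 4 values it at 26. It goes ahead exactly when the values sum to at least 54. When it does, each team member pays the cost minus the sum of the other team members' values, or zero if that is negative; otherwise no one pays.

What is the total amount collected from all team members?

22

Total value 70 ≥ cost 54, so it is built.
Member 1: others sum to 67; max(0, 54 - 67) = 0.
Member 2: others sum to 42; max(0, 54 - 42) = 12.
Member 3: others sum to 57; max(0, 54 - 57) = 0.
Member 4: others sum to 44; max(0, 54 - 44) = 10.
Total collected = 0 + 12 + 0 + 10 = 22.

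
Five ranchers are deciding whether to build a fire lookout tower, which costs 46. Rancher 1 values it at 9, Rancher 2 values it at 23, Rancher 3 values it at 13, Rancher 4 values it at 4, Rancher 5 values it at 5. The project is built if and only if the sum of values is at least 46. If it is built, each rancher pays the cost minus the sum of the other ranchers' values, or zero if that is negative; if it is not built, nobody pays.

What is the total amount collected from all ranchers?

21

Total value 54 ≥ cost 46, so it is built.
Rancher 1: others sum to 45; max(0, 46 - 45) = 1.
Rancher 2: others sum to 31; max(0, 46 - 31) = 15.
Rancher 3: others sum to 41; max(0, 46 - 41) = 5.
Rancher 4: others sum to 50; max(0, 46 - 50) = 0.
Rancher 5: others sum to 49; max(0, 46 - 49) = 0.
Total collected = 1 + 15 + 5 + 0 + 0 = 21.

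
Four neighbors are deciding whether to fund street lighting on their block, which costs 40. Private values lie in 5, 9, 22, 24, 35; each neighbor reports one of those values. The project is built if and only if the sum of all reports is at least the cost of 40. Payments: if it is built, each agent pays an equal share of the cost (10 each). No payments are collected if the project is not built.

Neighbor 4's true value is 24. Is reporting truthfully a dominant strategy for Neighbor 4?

Consider the case where Neighbor 1 reports 5, Neighbor 2 reports 5 and Neighbor 3 reports 5.
Truthful report 24: project not built, utility 0.
Report 35 instead: project built, pays 10, utility 24 - 10 = 14.
Since 14 > 0, reporting 35 is strictly better here, so truthful reporting is not dominant.

No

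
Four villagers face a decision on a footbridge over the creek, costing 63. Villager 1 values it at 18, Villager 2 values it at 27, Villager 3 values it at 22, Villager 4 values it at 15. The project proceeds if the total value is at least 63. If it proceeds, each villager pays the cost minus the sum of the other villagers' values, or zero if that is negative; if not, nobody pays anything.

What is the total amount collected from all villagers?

11

Total value 82 ≥ cost 63, so it is built.
Villager 1: others sum to 64; max(0, 63 - 64) = 0.
Villager 2: others sum to 55; max(0, 63 - 55) = 8.
Villager 3: others sum to 60; max(0, 63 - 60) = 3.
Villager 4: others sum to 67; max(0, 63 - 67) = 0.
Total collected = 0 + 8 + 3 + 0 = 11.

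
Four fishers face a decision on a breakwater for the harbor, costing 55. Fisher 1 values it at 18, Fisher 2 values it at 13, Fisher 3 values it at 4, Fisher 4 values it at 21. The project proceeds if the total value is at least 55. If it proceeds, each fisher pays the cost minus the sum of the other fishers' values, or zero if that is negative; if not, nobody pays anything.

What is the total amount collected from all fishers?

52

Total value 56 ≥ cost 55, so it is built.
Fisher 1: others sum to 38; max(0, 55 - 38) = 17.
Fisher 2: others sum to 43; max(0, 55 - 43) = 12.
Fisher 3: others sum to 52; max(0, 55 - 52) = 3.
Fisher 4: others sum to 35; max(0, 55 - 35) = 20.
Total collected = 17 + 12 + 3 + 20 = 52.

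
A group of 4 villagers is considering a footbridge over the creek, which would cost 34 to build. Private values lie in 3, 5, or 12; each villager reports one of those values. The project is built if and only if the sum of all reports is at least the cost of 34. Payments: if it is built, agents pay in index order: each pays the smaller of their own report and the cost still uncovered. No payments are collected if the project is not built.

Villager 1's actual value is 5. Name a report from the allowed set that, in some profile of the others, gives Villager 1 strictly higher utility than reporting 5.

3

Suppose Villager 2 reports 12, Villager 3 reports 12 and Villager 4 reports 12.
Report 5: project built, pays 5, utility 5 - 5 = 0.
Report 3: project built, pays 3, utility 5 - 3 = 2.
So reporting 3 beats truth here (2 > 0).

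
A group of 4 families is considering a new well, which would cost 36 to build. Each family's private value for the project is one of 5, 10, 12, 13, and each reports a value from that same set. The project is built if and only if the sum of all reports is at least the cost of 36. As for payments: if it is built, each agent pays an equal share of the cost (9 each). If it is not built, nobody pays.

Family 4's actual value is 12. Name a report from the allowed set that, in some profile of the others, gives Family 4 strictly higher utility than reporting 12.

Suppose Family 1 reports 5, Family 2 reports 5 and Family 3 reports 13.
Report 12: project not built, utility 0.
Report 13: project built, pays 9, utility 12 - 9 = 3.
So reporting 13 beats truth here (3 > 0).

13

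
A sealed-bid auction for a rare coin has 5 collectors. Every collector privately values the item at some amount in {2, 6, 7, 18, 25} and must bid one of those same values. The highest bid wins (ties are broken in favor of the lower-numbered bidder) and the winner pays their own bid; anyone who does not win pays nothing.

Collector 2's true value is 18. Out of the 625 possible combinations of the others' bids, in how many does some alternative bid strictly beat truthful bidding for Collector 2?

54

Others bid (2, 2, 2, 2): truth gives 0; bid 6 gives 12 > 0. Violating.
Others bid (2, 2, 2, 6): truth gives 0; bid 6 gives 12 > 0. Violating.
Others bid (2, 2, 2, 7): truth gives 0; bid 7 gives 11 > 0. Violating.
Others bid (2, 2, 6, 2): truth gives 0; bid 6 gives 12 > 0. Violating.
Others bid (2, 2, 2, 18): truth gives 0; no alternative beats it.
Others bid (2, 2, 2, 25): truth gives 0; no alternative beats it.
(Checking all 625 profiles: 54 have a profitable deviation, 571 do not.)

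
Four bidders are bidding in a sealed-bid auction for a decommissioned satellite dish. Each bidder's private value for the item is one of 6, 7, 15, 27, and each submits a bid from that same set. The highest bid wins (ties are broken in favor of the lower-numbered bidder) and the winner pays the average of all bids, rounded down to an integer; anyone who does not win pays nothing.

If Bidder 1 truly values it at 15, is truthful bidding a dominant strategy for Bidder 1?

Consider the case where Bidder 2 bids 6, Bidder 3 bids 6 and Bidder 4 bids 6.
Truthful bid 15: wins, pays 8, utility 15 - 8 = 7.
Bid 6 instead: wins, pays 6, utility 15 - 6 = 9.
Since 9 > 7, bidding 6 is strictly better here, so truthful bidding is not dominant.

No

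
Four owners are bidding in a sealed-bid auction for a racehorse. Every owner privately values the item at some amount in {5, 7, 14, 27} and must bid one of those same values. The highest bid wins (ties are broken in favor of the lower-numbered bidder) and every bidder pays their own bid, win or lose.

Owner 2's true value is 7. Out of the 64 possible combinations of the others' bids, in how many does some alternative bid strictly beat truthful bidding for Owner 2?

60

Others bid (5, 5, 14): truth gives -7; bid 5 gives -5 > -7. Violating.
Others bid (5, 5, 27): truth gives -7; bid 5 gives -5 > -7. Violating.
Others bid (5, 7, 14): truth gives -7; bid 5 gives -5 > -7. Violating.
Others bid (5, 7, 27): truth gives -7; bid 5 gives -5 > -7. Violating.
Others bid (5, 5, 5): truth gives 0; no alternative beats it.
Others bid (5, 5, 7): truth gives 0; no alternative beats it.
(Checking all 64 profiles: 60 have a profitable deviation, 4 do not.)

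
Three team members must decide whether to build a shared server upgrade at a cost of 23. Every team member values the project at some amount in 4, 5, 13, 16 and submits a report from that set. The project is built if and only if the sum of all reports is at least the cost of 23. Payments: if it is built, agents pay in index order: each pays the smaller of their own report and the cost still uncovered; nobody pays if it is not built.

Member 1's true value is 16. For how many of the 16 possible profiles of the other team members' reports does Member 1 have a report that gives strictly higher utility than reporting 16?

Others report (4, 13): truth gives 0; report 13 gives 3 > 0. Violating.
Others report (4, 16): truth gives 0; report 4 gives 12 > 0. Violating.
Others report (5, 5): truth gives 0; report 13 gives 3 > 0. Violating.
Others report (5, 13): truth gives 0; report 5 gives 11 > 0. Violating.
Others report (4, 4): truth gives 0; no alternative beats it.
Others report (4, 5): truth gives 0; no alternative beats it.
(Checking all 16 profiles: 13 have a profitable deviation, 3 do not.)

13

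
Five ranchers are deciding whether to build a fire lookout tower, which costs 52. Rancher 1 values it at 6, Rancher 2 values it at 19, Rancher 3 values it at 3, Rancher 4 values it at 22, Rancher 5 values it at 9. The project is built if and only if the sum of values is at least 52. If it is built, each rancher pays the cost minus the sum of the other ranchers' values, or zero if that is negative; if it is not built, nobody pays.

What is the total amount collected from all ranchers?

29

Total value 59 ≥ cost 52, so it is built.
Rancher 1: others sum to 53; max(0, 52 - 53) = 0.
Rancher 2: others sum to 40; max(0, 52 - 40) = 12.
Rancher 3: others sum to 56; max(0, 52 - 56) = 0.
Rancher 4: others sum to 37; max(0, 52 - 37) = 15.
Rancher 5: others sum to 50; max(0, 52 - 50) = 2.
Total collected = 0 + 12 + 0 + 15 + 2 = 29.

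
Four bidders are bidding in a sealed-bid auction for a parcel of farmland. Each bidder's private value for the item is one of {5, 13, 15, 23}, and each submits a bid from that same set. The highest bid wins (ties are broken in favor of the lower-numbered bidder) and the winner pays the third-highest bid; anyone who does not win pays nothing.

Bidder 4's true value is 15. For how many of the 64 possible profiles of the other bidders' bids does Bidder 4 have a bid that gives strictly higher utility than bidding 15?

Others bid (5, 5, 15): truth gives 0; bid 23 gives 10 > 0. Violating.
Others bid (5, 13, 15): truth gives 0; bid 23 gives 2 > 0. Violating.
Others bid (5, 15, 5): truth gives 0; bid 23 gives 10 > 0. Violating.
Others bid (5, 15, 13): truth gives 0; bid 23 gives 2 > 0. Violating.
Others bid (5, 5, 5): truth gives 10; no alternative beats it.
Others bid (5, 5, 13): truth gives 10; no alternative beats it.
(Checking all 64 profiles: 12 have a profitable deviation, 52 do not.)

12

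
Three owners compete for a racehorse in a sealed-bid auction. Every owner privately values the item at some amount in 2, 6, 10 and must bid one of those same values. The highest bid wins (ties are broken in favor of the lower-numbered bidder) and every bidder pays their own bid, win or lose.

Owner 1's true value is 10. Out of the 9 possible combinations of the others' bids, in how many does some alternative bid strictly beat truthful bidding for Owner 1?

Others bid (2, 2): truth gives 0; bid 2 gives 8 > 0. Violating.
Others bid (2, 6): truth gives 0; bid 6 gives 4 > 0. Violating.
Others bid (6, 2): truth gives 0; bid 6 gives 4 > 0. Violating.
Others bid (6, 6): truth gives 0; bid 6 gives 4 > 0. Violating.
Others bid (2, 10): truth gives 0; no alternative beats it.
Others bid (6, 10): truth gives 0; no alternative beats it.
(Checking all 9 profiles: 4 have a profitable deviation, 5 do not.)

4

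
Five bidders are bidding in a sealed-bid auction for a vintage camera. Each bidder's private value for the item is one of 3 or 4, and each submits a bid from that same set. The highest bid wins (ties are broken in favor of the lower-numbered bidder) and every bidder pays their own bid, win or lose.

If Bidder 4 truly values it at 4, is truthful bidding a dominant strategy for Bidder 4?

No

Consider the case where Bidder 1 bids 3, Bidder 2 bids 3, Bidder 3 bids 4 and Bidder 5 bids 3.
Truthful bid 4: loses but pays 4, utility -4.
Bid 3 instead: loses but pays 3, utility -3.
Since -3 > -4, bidding 3 is strictly better here, so truthful bidding is not dominant.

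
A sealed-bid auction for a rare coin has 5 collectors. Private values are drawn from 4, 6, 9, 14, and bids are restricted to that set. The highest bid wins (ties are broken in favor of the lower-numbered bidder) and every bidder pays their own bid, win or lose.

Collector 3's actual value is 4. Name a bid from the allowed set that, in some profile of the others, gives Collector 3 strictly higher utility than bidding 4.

Suppose Collector 1 bids 4, Collector 2 bids 4, Collector 4 bids 4 and Collector 5 bids 4.
Bid 4: loses but pays 4, utility -4.
Bid 6: wins, pays 6, utility 4 - 6 = -2.
So bidding 6 beats truth here (-2 > -4).

6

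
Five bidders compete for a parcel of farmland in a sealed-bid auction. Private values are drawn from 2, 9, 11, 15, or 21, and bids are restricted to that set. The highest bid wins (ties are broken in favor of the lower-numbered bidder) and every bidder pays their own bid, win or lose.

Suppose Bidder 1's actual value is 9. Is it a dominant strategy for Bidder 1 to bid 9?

Consider the case where Bidder 2 bids 2, Bidder 3 bids 2, Bidder 4 bids 2 and Bidder 5 bids 2.
Truthful bid 9: wins, pays 9, utility 9 - 9 = 0.
Bid 2 instead: wins, pays 2, utility 9 - 2 = 7.
Since 7 > 0, bidding 2 is strictly better here, so truthful bidding is not dominant.

No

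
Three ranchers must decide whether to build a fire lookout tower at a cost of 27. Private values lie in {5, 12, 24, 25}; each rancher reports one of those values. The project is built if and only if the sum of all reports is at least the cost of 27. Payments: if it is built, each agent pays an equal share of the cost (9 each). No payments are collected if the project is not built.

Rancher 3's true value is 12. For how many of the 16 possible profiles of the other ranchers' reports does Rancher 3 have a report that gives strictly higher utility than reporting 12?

Others report (5, 5): truth gives 0; report 24 gives 3 > 0. Violating.
Others report (5, 12): truth gives 3; no alternative beats it.
Others report (5, 24): truth gives 3; no alternative beats it.
(Checking all 16 profiles: 1 has a profitable deviation, 15 do not.)

1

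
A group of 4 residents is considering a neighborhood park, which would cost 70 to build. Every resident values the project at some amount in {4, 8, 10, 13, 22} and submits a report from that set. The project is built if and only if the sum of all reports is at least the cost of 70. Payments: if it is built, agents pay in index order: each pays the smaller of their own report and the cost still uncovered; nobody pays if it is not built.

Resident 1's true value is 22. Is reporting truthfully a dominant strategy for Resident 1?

Consider the case where Resident 2 reports 13, Resident 3 reports 22 and Resident 4 reports 22.
Truthful report 22: project built, pays 22, utility 22 - 22 = 0.
Report 13 instead: project built, pays 13, utility 22 - 13 = 9.
Since 9 > 0, reporting 13 is strictly better here, so truthful reporting is not dominant.

No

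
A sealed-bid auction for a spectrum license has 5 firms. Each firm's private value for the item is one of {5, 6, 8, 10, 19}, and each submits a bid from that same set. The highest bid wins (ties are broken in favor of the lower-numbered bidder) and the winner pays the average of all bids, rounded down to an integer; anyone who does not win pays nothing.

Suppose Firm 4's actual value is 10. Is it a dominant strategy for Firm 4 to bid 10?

No

Consider the case where Firm 1 bids 5, Firm 2 bids 5, Firm 3 bids 5 and Firm 5 bids 5.
Truthful bid 10: wins, pays 6, utility 10 - 6 = 4.
Bid 6 instead: wins, pays 5, utility 10 - 5 = 5.
Since 5 > 4, bidding 6 is strictly better here, so truthful bidding is not dominant.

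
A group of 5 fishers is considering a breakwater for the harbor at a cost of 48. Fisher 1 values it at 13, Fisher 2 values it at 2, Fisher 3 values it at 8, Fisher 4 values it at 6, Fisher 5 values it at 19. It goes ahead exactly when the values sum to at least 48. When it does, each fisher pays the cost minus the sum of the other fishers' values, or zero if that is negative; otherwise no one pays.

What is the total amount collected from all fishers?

Total value 48 ≥ cost 48, so it is built.
Fisher 1: others sum to 35; max(0, 48 - 35) = 13.
Fisher 2: others sum to 46; max(0, 48 - 46) = 2.
Fisher 3: others sum to 40; max(0, 48 - 40) = 8.
Fisher 4: others sum to 42; max(0, 48 - 42) = 6.
Fisher 5: others sum to 29; max(0, 48 - 29) = 19.
Total collected = 13 + 2 + 8 + 6 + 19 = 48.

48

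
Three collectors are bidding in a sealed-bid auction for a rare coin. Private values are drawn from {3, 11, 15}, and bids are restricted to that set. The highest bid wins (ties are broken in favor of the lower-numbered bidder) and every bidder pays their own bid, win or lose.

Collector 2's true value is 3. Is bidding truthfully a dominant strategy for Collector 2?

Check each profile of the others' bids and compare truth against every alternative bid.
Others bid (3, 15): truth gives -3, best alternative gives -11.
Others bid (11, 3): truth gives -3, best alternative gives -11.
Others bid (11, 11): truth gives -3, best alternative gives -11.
Others bid (11, 15): truth gives -3, best alternative gives -11.
Others bid (15, 3): truth gives -3, best alternative gives -11.
Others bid (15, 11): truth gives -3, best alternative gives -11.
(Remaining 3 profiles checked similarly; truth is weakly best in each.)
In every case the truthful bid is at least as good as any alternative, so it is a dominant strategy.

Yes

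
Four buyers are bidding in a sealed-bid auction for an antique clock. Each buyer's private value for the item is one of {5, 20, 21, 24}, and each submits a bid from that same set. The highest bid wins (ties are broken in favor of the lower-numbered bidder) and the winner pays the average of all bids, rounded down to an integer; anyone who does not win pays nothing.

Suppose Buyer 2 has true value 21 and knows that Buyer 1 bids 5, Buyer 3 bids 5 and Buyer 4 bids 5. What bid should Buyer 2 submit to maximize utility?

Bid 5: loses, pays 0, utility 0.
Bid 20: wins, pays 8, utility 21 - 8 = 13.
Bid 21: wins, pays 9, utility 21 - 9 = 12.
Bid 24: wins, pays 9, utility 21 - 9 = 12.
The best choice is 20 with utility 13.

20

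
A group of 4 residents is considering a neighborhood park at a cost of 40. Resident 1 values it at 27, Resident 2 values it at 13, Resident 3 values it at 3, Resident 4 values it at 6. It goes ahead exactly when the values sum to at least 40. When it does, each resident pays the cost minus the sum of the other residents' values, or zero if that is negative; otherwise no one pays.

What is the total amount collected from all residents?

Total value 49 ≥ cost 40, so it is built.
Resident 1: others sum to 22; max(0, 40 - 22) = 18.
Resident 2: others sum to 36; max(0, 40 - 36) = 4.
Resident 3: others sum to 46; max(0, 40 - 46) = 0.
Resident 4: others sum to 43; max(0, 40 - 43) = 0.
Total collected = 18 + 4 + 0 + 0 = 22.

22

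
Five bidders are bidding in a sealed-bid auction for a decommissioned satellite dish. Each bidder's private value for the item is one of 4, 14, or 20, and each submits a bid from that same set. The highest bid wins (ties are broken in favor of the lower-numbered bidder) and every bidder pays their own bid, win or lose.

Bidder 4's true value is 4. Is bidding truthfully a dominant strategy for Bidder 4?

Check each profile of the others' bids and compare truth against every alternative bid.
Others bid (4, 4, 4, 20): truth gives -4, best alternative gives -14.
Others bid (4, 4, 14, 4): truth gives -4, best alternative gives -14.
Others bid (4, 4, 14, 14): truth gives -4, best alternative gives -14.
Others bid (4, 4, 14, 20): truth gives -4, best alternative gives -14.
Others bid (4, 4, 20, 4): truth gives -4, best alternative gives -14.
Others bid (4, 4, 20, 14): truth gives -4, best alternative gives -14.
(Remaining 75 profiles checked similarly; truth is weakly best in each.)
In every case the truthful bid is at least as good as any alternative, so it is a dominant strategy.

Yes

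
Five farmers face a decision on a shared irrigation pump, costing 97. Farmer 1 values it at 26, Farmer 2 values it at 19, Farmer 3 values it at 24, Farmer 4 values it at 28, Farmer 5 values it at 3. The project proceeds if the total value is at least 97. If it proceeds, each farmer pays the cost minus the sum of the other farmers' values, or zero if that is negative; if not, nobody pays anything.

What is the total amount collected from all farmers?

Total value 100 ≥ cost 97, so it is built.
Farmer 1: others sum to 74; max(0, 97 - 74) = 23.
Farmer 2: others sum to 81; max(0, 97 - 81) = 16.
Farmer 3: others sum to 76; max(0, 97 - 76) = 21.
Farmer 4: others sum to 72; max(0, 97 - 72) = 25.
Farmer 5: others sum to 97; max(0, 97 - 97) = 0.
Total collected = 23 + 16 + 21 + 25 + 0 = 85.

85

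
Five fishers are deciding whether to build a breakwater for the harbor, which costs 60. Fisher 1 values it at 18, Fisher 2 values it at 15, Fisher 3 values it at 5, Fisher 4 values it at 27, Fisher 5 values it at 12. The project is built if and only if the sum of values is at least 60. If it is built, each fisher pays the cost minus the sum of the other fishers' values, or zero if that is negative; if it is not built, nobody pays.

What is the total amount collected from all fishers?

11

Total value 77 ≥ cost 60, so it is built.
Fisher 1: others sum to 59; max(0, 60 - 59) = 1.
Fisher 2: others sum to 62; max(0, 60 - 62) = 0.
Fisher 3: others sum to 72; max(0, 60 - 72) = 0.
Fisher 4: others sum to 50; max(0, 60 - 50) = 10.
Fisher 5: others sum to 65; max(0, 60 - 65) = 0.
Total collected = 1 + 0 + 0 + 10 + 0 = 11.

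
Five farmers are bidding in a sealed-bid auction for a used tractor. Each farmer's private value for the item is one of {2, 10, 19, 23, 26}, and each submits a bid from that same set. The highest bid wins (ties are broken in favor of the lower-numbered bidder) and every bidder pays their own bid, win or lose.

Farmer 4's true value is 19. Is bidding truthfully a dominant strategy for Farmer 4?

No

Consider the case where Farmer 1 bids 2, Farmer 2 bids 2, Farmer 3 bids 2 and Farmer 5 bids 2.
Truthful bid 19: wins, pays 19, utility 19 - 19 = 0.
Bid 10 instead: wins, pays 10, utility 19 - 10 = 9.
Since 9 > 0, bidding 10 is strictly better here, so truthful bidding is not dominant.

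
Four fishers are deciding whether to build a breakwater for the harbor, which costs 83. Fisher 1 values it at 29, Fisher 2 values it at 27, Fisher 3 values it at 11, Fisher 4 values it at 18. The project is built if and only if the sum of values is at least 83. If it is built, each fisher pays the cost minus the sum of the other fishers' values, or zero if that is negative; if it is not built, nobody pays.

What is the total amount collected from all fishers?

Total value 85 ≥ cost 83, so it is built.
Fisher 1: others sum to 56; max(0, 83 - 56) = 27.
Fisher 2: others sum to 58; max(0, 83 - 58) = 25.
Fisher 3: others sum to 74; max(0, 83 - 74) = 9.
Fisher 4: others sum to 67; max(0, 83 - 67) = 16.
Total collected = 27 + 25 + 9 + 16 = 77.

77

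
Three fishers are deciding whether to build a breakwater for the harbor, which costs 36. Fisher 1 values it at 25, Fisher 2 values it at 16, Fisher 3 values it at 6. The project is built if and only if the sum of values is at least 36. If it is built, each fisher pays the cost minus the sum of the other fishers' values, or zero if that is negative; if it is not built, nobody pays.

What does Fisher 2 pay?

5

Total value 47 ≥ cost 36, so the project is built.
The other fishers' values sum to 31.
Cost minus that sum is 36 - 31 = 5.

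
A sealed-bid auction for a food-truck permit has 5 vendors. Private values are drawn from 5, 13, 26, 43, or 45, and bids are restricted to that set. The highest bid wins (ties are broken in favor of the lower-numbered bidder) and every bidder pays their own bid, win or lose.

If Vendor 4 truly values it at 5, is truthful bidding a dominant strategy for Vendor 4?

Check each profile of the others' bids and compare truth against every alternative bid.
Others bid (5, 5, 5, 26): truth gives -5, best alternative gives -13.
Others bid (5, 5, 5, 43): truth gives -5, best alternative gives -13.
Others bid (5, 5, 5, 45): truth gives -5, best alternative gives -13.
Others bid (5, 5, 13, 5): truth gives -5, best alternative gives -13.
Others bid (5, 5, 13, 13): truth gives -5, best alternative gives -13.
Others bid (5, 5, 13, 26): truth gives -5, best alternative gives -13.
(Remaining 619 profiles checked similarly; truth is weakly best in each.)
In every case the truthful bid is at least as good as any alternative, so it is a dominant strategy.

Yes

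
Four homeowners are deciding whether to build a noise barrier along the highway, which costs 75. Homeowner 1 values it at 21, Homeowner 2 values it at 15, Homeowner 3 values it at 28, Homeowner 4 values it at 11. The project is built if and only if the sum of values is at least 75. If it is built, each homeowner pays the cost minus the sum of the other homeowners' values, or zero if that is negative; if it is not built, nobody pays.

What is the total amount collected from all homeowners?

75

Total value 75 ≥ cost 75, so it is built.
Homeowner 1: others sum to 54; max(0, 75 - 54) = 21.
Homeowner 2: others sum to 60; max(0, 75 - 60) = 15.
Homeowner 3: others sum to 47; max(0, 75 - 47) = 28.
Homeowner 4: others sum to 64; max(0, 75 - 64) = 11.
Total collected = 21 + 15 + 28 + 11 = 75.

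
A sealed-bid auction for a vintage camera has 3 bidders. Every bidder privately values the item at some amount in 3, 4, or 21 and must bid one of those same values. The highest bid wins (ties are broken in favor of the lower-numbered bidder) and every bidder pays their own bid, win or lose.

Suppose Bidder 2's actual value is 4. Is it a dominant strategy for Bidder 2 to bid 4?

Consider the case where Bidder 1 bids 3 and Bidder 3 bids 21.
Truthful bid 4: loses but pays 4, utility -4.
Bid 3 instead: loses but pays 3, utility -3.
Since -3 > -4, bidding 3 is strictly better here, so truthful bidding is not dominant.

No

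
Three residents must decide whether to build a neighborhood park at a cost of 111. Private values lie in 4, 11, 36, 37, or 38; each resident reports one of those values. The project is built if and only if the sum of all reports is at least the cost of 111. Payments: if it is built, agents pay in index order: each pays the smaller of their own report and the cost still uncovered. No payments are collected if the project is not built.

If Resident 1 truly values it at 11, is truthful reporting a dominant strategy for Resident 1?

Check each profile of the others' reports and compare truth against every alternative report.
Others report (4, 4): truth gives 0, best alternative gives 0.
Others report (4, 11): truth gives 0, best alternative gives 0.
Others report (4, 36): truth gives 0, best alternative gives 0.
Others report (4, 37): truth gives 0, best alternative gives 0.
Others report (4, 38): truth gives 0, best alternative gives 0.
Others report (11, 4): truth gives 0, best alternative gives 0.
(Remaining 19 profiles checked similarly; truth is weakly best in each.)
In every case the truthful report is at least as good as any alternative, so it is a dominant strategy.

Yes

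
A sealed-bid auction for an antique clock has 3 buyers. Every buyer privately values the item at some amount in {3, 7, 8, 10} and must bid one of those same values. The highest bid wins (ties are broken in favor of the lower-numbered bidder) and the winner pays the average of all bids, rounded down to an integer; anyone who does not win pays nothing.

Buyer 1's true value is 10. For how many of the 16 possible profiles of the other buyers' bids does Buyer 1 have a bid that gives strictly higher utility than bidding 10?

Others bid (3, 3): truth gives 5; bid 3 gives 7 > 5. Violating.
Others bid (3, 7): truth gives 4; bid 7 gives 5 > 4. Violating.
Others bid (3, 8): truth gives 3; bid 8 gives 4 > 3. Violating.
Others bid (7, 3): truth gives 4; bid 7 gives 5 > 4. Violating.
Others bid (3, 10): truth gives 3; no alternative beats it.
Others bid (7, 10): truth gives 1; no alternative beats it.
(Checking all 16 profiles: 8 have a profitable deviation, 8 do not.)

8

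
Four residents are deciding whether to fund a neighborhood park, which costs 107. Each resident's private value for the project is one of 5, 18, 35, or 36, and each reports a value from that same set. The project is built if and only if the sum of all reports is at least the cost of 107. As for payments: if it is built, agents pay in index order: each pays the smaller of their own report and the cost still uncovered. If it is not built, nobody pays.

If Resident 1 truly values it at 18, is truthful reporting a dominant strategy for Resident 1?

Consider the case where Resident 2 reports 35, Resident 3 reports 35 and Resident 4 reports 35.
Truthful report 18: project built, pays 18, utility 18 - 18 = 0.
Report 5 instead: project built, pays 5, utility 18 - 5 = 13.
Since 13 > 0, reporting 5 is strictly better here, so truthful reporting is not dominant.

No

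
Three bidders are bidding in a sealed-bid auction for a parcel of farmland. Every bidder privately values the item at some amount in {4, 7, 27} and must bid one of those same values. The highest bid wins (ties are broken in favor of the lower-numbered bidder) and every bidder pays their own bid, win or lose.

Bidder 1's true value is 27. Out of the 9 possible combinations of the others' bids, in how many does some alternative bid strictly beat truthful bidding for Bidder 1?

4

Others bid (4, 4): truth gives 0; bid 4 gives 23 > 0. Violating.
Others bid (4, 7): truth gives 0; bid 7 gives 20 > 0. Violating.
Others bid (7, 4): truth gives 0; bid 7 gives 20 > 0. Violating.
Others bid (7, 7): truth gives 0; bid 7 gives 20 > 0. Violating.
Others bid (4, 27): truth gives 0; no alternative beats it.
Others bid (7, 27): truth gives 0; no alternative beats it.
(Checking all 9 profiles: 4 have a profitable deviation, 5 do not.)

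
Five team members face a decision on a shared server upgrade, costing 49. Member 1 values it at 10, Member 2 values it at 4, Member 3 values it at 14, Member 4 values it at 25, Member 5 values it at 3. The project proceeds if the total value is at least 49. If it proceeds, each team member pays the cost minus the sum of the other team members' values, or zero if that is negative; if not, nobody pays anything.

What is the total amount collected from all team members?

28

Total value 56 ≥ cost 49, so it is built.
Member 1: others sum to 46; max(0, 49 - 46) = 3.
Member 2: others sum to 52; max(0, 49 - 52) = 0.
Member 3: others sum to 42; max(0, 49 - 42) = 7.
Member 4: others sum to 31; max(0, 49 - 31) = 18.
Member 5: others sum to 53; max(0, 49 - 53) = 0.
Total collected = 3 + 0 + 7 + 18 + 0 = 28.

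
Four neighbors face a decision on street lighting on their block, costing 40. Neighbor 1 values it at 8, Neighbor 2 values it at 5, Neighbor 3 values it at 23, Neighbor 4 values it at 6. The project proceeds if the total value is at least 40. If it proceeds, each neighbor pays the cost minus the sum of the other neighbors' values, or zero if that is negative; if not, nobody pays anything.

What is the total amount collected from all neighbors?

Total value 42 ≥ cost 40, so it is built.
Neighbor 1: others sum to 34; max(0, 40 - 34) = 6.
Neighbor 2: others sum to 37; max(0, 40 - 37) = 3.
Neighbor 3: others sum to 19; max(0, 40 - 19) = 21.
Neighbor 4: others sum to 36; max(0, 40 - 36) = 4.
Total collected = 6 + 3 + 21 + 4 = 34.

34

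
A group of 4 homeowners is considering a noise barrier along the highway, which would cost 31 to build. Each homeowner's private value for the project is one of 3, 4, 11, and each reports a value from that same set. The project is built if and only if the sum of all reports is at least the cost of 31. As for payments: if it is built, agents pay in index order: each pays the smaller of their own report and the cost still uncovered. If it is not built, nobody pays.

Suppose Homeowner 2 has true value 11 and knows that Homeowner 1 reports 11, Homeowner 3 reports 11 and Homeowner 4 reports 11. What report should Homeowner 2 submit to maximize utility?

3

Report 3: project built, pays 3, utility 11 - 3 = 8.
Report 4: project built, pays 4, utility 11 - 4 = 7.
Report 11: project built, pays 11, utility 11 - 11 = 0.
The best choice is 3 with utility 8.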